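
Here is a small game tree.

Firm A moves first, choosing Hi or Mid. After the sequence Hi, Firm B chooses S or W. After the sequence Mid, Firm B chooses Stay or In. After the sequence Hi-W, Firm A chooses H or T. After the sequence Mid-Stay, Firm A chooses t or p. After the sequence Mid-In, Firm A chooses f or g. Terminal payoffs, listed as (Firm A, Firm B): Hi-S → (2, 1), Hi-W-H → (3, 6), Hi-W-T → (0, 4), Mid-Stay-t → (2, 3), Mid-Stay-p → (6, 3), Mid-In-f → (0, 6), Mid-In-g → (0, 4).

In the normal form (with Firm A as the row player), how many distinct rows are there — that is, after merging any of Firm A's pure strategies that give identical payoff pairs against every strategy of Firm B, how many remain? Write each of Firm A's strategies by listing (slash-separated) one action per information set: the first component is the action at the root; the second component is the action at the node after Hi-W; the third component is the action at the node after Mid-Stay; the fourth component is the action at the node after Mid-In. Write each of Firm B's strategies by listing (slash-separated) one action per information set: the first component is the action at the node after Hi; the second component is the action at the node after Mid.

Firm A has 16 pure strategies: Hi/H/t/f, Hi/H/t/g, Hi/H/p/f, Hi/H/p/g, Hi/T/t/f, Hi/T/t/g, Hi/T/p/f, Hi/T/p/g, Mid/H/t/f, Mid/H/t/g, Mid/H/p/f, Mid/H/p/g, Mid/T/t/f, Mid/T/t/g, Mid/T/p/f, Mid/T/p/g. Columns: S/Stay, S/In, W/Stay, W/In.
{Hi/H/t/f, Hi/H/t/g, Hi/H/p/f, Hi/H/p/g} → row (2,1) (2,1) (3,6) (3,6)
{Hi/T/t/f, Hi/T/t/g, Hi/T/p/f, Hi/T/p/g} → row (2,1) (2,1) (0,4) (0,4)
{Mid/H/t/f, Mid/T/t/f} → row (2,3) (0,6) (2,3) (0,6)
{Mid/H/t/g, Mid/T/t/g} → row (2,3) (0,4) (2,3) (0,4)
{Mid/H/p/f, Mid/T/p/f} → row (6,3) (0,6) (6,3) (0,6)
{Mid/H/p/g, Mid/T/p/g} → row (6,3) (0,4) (6,3) (0,4)
That's 6 distinct rows out of 16 strategies.

6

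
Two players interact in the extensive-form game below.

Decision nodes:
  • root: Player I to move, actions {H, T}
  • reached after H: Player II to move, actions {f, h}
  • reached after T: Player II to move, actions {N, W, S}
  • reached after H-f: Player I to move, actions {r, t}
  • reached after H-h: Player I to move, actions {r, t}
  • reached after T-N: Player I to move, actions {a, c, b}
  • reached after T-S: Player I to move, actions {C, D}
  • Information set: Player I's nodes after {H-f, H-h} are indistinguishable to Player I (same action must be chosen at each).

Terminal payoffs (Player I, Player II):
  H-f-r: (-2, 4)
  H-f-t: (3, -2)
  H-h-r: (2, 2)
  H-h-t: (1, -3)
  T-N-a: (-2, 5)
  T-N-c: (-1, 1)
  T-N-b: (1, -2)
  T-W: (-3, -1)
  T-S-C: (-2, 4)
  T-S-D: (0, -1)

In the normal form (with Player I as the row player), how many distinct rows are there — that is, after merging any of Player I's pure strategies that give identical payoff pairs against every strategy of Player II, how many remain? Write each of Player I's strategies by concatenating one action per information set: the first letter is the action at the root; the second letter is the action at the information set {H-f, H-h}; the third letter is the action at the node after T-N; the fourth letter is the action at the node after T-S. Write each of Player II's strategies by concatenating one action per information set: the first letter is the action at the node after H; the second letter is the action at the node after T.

8

Player I has 24 pure strategies: HraC, HraD, HrcC, HrcD, HrbC, HrbD, HtaC, HtaD, HtcC, HtcD, HtbC, HtbD, TraC, TraD, TrcC, TrcD, TrbC, TrbD, TtaC, TtaD, TtcC, TtcD, TtbC, TtbD. Columns: fN, fW, fS, hN, hW, hS.
{HraC, HraD, HrcC, HrcD, HrbC, HrbD} → row (-2,4) (-2,4) (-2,4) (2,2) (2,2) (2,2)
{HtaC, HtaD, HtcC, HtcD, HtbC, HtbD} → row (3,-2) (3,-2) (3,-2) (1,-3) (1,-3) (1,-3)
{TraC, TtaC} → row (-2,5) (-3,-1) (-2,4) (-2,5) (-3,-1) (-2,4)
{TraD, TtaD} → row (-2,5) (-3,-1) (0,-1) (-2,5) (-3,-1) (0,-1)
{TrcC, TtcC} → row (-1,1) (-3,-1) (-2,4) (-1,1) (-3,-1) (-2,4)
{TrcD, TtcD} → row (-1,1) (-3,-1) (0,-1) (-1,1) (-3,-1) (0,-1)
{TrbC, TtbC} → row (1,-2) (-3,-1) (-2,4) (1,-2) (-3,-1) (-2,4)
{TrbD, TtbD} → row (1,-2) (-3,-1) (0,-1) (1,-2) (-3,-1) (0,-1)
That's 8 distinct rows out of 24 strategies.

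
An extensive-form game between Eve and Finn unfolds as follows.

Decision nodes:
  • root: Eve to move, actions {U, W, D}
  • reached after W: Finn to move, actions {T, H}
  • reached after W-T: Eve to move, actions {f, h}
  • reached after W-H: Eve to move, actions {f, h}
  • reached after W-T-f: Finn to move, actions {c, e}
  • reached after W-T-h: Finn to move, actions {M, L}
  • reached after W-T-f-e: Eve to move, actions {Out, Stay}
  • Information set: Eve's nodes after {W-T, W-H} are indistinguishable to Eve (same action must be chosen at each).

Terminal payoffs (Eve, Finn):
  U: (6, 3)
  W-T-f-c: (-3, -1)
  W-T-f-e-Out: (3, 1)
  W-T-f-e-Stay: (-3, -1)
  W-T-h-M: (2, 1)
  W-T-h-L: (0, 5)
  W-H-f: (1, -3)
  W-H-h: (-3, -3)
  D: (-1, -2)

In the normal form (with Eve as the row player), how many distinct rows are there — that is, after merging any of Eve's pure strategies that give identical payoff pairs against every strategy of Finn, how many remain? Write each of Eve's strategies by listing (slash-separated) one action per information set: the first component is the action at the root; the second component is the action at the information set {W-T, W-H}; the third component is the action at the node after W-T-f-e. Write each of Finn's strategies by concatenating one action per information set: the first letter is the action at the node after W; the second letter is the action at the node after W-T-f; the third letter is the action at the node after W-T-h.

5

Eve has 12 pure strategies: U/f/Out, U/f/Stay, U/h/Out, U/h/Stay, W/f/Out, W/f/Stay, W/h/Out, W/h/Stay, D/f/Out, D/f/Stay, D/h/Out, D/h/Stay. Columns: TcM, TcL, TeM, TeL, HcM, HcL, HeM, HeL.
{U/f/Out, U/f/Stay, U/h/Out, U/h/Stay} → row (6,3) (6,3) (6,3) (6,3) (6,3) (6,3) (6,3) (6,3)
{W/f/Out} → row (-3,-1) (-3,-1) (3,1) (3,1) (1,-3) (1,-3) (1,-3) (1,-3)
{W/f/Stay} → row (-3,-1) (-3,-1) (-3,-1) (-3,-1) (1,-3) (1,-3) (1,-3) (1,-3)
{W/h/Out, W/h/Stay} → row (2,1) (0,5) (2,1) (0,5) (-3,-3) (-3,-3) (-3,-3) (-3,-3)
{D/f/Out, D/f/Stay, D/h/Out, D/h/Stay} → row (-1,-2) (-1,-2) (-1,-2) (-1,-2) (-1,-2) (-1,-2) (-1,-2) (-1,-2)
That's 5 distinct rows out of 12 strategies.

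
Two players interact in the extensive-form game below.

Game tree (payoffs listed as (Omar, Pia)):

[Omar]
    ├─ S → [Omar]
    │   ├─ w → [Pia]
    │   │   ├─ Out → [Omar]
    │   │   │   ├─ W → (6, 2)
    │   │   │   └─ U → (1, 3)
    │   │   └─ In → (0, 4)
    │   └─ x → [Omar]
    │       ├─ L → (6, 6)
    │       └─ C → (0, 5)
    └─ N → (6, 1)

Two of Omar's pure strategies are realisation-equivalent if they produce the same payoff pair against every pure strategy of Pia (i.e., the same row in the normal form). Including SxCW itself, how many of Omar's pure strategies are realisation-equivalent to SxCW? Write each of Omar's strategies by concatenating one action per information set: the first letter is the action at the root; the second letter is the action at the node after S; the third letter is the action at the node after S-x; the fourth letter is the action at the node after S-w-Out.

Row for SxCW (columns Out, In): (0,5) (0,5).
Under SxCW, Omar's choice at the node after S-w-Out can never be reached regardless of what Pia does, so varying those choices leaves every outcome unchanged.
Holding the reachable choices fixed and varying the unreachable one freely already gives 2 equivalent strategies.
No other strategy reproduces this row, so those 2 are the full class: SxCW, SxCU.

2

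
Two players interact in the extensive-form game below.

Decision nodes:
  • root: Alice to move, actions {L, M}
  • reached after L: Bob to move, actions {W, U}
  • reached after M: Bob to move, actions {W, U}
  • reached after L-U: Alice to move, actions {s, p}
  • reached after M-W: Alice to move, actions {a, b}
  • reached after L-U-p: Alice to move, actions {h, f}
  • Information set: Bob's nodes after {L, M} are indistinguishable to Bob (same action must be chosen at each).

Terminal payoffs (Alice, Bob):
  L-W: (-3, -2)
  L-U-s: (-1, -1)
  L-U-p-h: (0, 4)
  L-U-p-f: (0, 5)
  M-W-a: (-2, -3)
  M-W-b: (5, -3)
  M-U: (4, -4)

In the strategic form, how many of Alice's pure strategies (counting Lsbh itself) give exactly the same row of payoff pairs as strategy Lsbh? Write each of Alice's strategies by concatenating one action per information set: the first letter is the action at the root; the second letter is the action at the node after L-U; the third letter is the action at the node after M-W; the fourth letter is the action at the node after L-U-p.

Row for Lsbh (columns W, U): (-3,-2) (-1,-1).
Under Lsbh, Alice's choice at the node after M-W and at the node after L-U-p can never be reached regardless of what Bob does, so varying those choices leaves every outcome unchanged.
Holding the reachable choices fixed and varying the unreachable ones freely already gives 2 × 2 = 4 equivalent strategies.
No other strategy reproduces this row, so those 4 are the full class: Lsah, Lsaf, Lsbh, Lsbf.

4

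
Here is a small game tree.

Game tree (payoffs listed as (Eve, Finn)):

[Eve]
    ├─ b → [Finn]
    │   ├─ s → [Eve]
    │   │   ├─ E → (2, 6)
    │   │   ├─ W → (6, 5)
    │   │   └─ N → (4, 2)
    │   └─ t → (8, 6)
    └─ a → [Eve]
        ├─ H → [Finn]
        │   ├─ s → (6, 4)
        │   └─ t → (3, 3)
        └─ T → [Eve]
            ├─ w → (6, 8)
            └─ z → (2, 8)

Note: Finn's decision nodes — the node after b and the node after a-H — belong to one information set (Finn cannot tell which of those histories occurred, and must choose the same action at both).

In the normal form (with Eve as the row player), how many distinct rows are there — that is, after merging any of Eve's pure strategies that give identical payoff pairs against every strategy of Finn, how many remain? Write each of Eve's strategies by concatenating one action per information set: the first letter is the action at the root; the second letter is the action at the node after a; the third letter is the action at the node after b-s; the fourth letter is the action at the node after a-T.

6

Eve has 24 pure strategies: bHEw, bHEz, bHWw, bHWz, bHNw, bHNz, bTEw, bTEz, bTWw, bTWz, bTNw, bTNz, aHEw, aHEz, aHWw, aHWz, aHNw, aHNz, aTEw, aTEz, aTWw, aTWz, aTNw, aTNz. Columns: s, t.
{bHEw, bHEz, bTEw, bTEz} → row (2,6) (8,6)
{bHWw, bHWz, bTWw, bTWz} → row (6,5) (8,6)
{bHNw, bHNz, bTNw, bTNz} → row (4,2) (8,6)
{aHEw, aHEz, aHWw, aHWz, aHNw, aHNz} → row (6,4) (3,3)
{aTEw, aTWw, aTNw} → row (6,8) (6,8)
{aTEz, aTWz, aTNz} → row (2,8) (2,8)
That's 6 distinct rows out of 24 strategies.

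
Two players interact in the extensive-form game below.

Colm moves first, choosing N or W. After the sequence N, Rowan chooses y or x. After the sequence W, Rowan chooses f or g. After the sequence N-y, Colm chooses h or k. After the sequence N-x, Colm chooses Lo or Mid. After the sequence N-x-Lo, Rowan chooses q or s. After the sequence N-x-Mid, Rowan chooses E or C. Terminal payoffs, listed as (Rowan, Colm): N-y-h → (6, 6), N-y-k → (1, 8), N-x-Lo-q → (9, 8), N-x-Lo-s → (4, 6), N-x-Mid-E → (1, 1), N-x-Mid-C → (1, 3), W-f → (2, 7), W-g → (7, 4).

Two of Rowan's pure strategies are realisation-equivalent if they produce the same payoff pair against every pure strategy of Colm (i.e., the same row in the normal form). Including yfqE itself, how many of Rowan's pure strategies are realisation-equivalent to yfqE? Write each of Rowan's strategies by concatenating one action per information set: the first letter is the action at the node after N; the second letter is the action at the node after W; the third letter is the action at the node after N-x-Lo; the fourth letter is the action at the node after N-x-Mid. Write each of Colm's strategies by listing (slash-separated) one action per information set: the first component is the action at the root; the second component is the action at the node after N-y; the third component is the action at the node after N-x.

Row for yfqE (columns N/h/Lo, N/h/Mid, N/k/Lo, N/k/Mid, W/h/Lo, W/h/Mid, W/k/Lo, W/k/Mid): (6,6) (6,6) (1,8) (1,8) (2,7) (2,7) (2,7) (2,7).
Under yfqE, Rowan's choice at the node after N-x-Lo and at the node after N-x-Mid can never be reached regardless of what Colm does, so varying those choices leaves every outcome unchanged.
Holding the reachable choices fixed and varying the unreachable ones freely already gives 2 × 2 = 4 equivalent strategies.
No other strategy reproduces this row, so those 4 are the full class: yfqE, yfqC, yfsE, yfsC.

4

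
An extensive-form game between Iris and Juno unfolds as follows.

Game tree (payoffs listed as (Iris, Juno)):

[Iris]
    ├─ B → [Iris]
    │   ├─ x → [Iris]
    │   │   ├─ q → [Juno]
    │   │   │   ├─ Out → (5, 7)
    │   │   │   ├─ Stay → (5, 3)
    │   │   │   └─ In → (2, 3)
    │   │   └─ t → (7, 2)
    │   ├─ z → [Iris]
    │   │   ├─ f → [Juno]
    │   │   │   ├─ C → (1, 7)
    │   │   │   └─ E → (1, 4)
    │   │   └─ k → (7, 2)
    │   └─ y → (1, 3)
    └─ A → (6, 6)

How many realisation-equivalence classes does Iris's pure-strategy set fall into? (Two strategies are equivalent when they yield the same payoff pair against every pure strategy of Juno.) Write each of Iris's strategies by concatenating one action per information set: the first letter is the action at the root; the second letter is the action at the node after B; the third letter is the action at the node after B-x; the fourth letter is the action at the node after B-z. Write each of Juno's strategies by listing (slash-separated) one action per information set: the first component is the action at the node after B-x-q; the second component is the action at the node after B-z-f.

Iris has 24 pure strategies: Bxqf, Bxqk, Bxtf, Bxtk, Bzqf, Bzqk, Bztf, Bztk, Byqf, Byqk, Bytf, Bytk, Axqf, Axqk, Axtf, Axtk, Azqf, Azqk, Aztf, Aztk, Ayqf, Ayqk, Aytf, Aytk. Columns: Out/C, Out/E, Stay/C, Stay/E, In/C, In/E.
{Bxqf, Bxqk} → row (5,7) (5,7) (5,3) (5,3) (2,3) (2,3)
{Bxtf, Bxtk, Bzqk, Bztk} → row (7,2) (7,2) (7,2) (7,2) (7,2) (7,2)
{Bzqf, Bztf} → row (1,7) (1,4) (1,7) (1,4) (1,7) (1,4)
{Byqf, Byqk, Bytf, Bytk} → row (1,3) (1,3) (1,3) (1,3) (1,3) (1,3)
{Axqf, Axqk, Axtf, Axtk, Azqf, Azqk, Aztf, Aztk, Ayqf, Ayqk, Aytf, Aytk} → row (6,6) (6,6) (6,6) (6,6) (6,6) (6,6)
That's 5 distinct rows out of 24 strategies.

5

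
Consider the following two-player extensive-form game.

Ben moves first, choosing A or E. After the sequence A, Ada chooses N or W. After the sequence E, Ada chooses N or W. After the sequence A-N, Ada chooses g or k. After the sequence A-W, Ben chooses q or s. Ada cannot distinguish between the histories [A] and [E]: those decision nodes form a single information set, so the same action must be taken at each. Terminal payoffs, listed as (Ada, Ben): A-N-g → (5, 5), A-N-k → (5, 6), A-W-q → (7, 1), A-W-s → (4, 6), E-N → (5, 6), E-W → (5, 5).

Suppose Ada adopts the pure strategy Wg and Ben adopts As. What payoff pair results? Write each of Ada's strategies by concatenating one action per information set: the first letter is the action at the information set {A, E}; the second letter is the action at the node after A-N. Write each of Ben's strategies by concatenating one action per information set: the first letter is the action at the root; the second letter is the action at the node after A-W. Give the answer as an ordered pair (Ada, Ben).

(4, 6)

Trace the play path from the root:
  Ben plays A
  Ada plays W at [A]
  Ben plays s at [A-W]
→ terminal payoff (4, 6).
(Ada's choice at the node after A-N is never reached on this path, so it doesn't affect the outcome.)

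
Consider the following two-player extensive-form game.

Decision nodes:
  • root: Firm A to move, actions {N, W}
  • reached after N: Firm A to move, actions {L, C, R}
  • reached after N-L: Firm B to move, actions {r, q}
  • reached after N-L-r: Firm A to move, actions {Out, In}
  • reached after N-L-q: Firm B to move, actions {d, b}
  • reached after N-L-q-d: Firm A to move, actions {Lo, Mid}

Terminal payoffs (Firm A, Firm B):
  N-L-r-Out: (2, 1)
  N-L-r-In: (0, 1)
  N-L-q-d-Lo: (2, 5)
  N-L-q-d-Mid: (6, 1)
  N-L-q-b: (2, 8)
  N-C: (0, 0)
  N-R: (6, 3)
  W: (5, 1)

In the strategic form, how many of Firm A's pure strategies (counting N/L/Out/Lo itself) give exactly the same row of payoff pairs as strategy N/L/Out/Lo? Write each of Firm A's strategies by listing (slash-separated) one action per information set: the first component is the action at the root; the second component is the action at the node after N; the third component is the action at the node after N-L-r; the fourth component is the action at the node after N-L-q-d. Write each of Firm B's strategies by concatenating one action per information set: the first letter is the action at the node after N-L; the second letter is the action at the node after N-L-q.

Row for N/L/Out/Lo (columns rd, rb, qd, qb): (2,1) (2,1) (2,5) (2,8).
Every one of Firm A's information sets is on the play path for some reply by Firm B when Firm A follows N/L/Out/Lo.
Changing the action at any of them therefore changes at least one column, so only N/L/Out/Lo itself gives this row.

1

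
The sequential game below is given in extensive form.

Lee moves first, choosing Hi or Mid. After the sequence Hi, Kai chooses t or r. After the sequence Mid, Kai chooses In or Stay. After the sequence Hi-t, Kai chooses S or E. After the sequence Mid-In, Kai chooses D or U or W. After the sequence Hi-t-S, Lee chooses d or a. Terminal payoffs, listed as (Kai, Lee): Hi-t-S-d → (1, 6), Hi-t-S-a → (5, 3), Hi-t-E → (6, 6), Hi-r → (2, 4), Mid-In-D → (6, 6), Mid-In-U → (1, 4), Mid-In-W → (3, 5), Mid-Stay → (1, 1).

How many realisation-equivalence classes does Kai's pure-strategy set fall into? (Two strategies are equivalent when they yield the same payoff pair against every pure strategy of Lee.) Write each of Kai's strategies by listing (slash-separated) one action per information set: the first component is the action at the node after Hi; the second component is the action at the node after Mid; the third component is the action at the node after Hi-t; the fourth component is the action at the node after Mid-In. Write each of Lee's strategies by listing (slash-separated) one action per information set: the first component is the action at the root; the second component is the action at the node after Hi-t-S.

12

Kai has 24 pure strategies: t/In/S/D, t/In/S/U, t/In/S/W, t/In/E/D, t/In/E/U, t/In/E/W, t/Stay/S/D, t/Stay/S/U, t/Stay/S/W, t/Stay/E/D, t/Stay/E/U, t/Stay/E/W, r/In/S/D, r/In/S/U, r/In/S/W, r/In/E/D, r/In/E/U, r/In/E/W, r/Stay/S/D, r/Stay/S/U, r/Stay/S/W, r/Stay/E/D, r/Stay/E/U, r/Stay/E/W. Columns: Hi/d, Hi/a, Mid/d, Mid/a.
{t/In/S/D} → row (1,6) (5,3) (6,6) (6,6)
{t/In/S/U} → row (1,6) (5,3) (1,4) (1,4)
{t/In/S/W} → row (1,6) (5,3) (3,5) (3,5)
{t/In/E/D} → row (6,6) (6,6) (6,6) (6,6)
{t/In/E/U} → row (6,6) (6,6) (1,4) (1,4)
{t/In/E/W} → row (6,6) (6,6) (3,5) (3,5)
{t/Stay/S/D, t/Stay/S/U, t/Stay/S/W} → row (1,6) (5,3) (1,1) (1,1)
{t/Stay/E/D, t/Stay/E/U, t/Stay/E/W} → row (6,6) (6,6) (1,1) (1,1)
{r/In/S/D, r/In/E/D} → row (2,4) (2,4) (6,6) (6,6)
{r/In/S/U, r/In/E/U} → row (2,4) (2,4) (1,4) (1,4)
{r/In/S/W, r/In/E/W} → row (2,4) (2,4) (3,5) (3,5)
{r/Stay/S/D, r/Stay/S/U, r/Stay/S/W, r/Stay/E/D, r/Stay/E/U, r/Stay/E/W} → row (2,4) (2,4) (1,1) (1,1)
That's 12 distinct rows out of 24 strategies.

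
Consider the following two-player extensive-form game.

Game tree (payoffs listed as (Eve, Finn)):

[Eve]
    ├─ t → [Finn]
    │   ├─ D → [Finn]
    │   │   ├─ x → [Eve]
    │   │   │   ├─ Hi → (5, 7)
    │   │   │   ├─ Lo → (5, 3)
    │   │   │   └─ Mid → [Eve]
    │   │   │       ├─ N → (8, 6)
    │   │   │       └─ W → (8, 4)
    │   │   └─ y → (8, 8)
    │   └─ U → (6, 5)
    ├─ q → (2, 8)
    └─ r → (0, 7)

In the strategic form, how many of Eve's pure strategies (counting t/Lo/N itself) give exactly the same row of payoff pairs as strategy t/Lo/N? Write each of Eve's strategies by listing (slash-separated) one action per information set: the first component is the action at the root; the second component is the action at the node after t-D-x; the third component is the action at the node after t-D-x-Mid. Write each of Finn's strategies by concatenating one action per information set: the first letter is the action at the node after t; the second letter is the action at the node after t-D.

2

Row for t/Lo/N (columns Dx, Dy, Ux, Uy): (5,3) (8,8) (6,5) (6,5).
Under t/Lo/N, Eve's choice at the node after t-D-x-Mid can never be reached regardless of what Finn does, so varying those choices leaves every outcome unchanged.
Holding the reachable choices fixed and varying the unreachable one freely already gives 2 equivalent strategies.
No other strategy reproduces this row, so those 2 are the full class: t/Lo/N, t/Lo/W.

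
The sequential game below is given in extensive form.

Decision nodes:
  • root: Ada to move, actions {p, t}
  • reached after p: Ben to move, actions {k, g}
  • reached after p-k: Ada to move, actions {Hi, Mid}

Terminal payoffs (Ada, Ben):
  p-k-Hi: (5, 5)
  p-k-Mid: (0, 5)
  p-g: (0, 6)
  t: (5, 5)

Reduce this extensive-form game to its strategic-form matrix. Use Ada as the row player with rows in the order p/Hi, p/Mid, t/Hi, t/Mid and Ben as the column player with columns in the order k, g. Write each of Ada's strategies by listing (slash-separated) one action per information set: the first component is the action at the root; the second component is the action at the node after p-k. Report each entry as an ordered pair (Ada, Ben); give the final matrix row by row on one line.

p/Hi: (5,5) (0,6) | p/Mid: (0,5) (0,6) | t/Hi: (5,5) (5,5) | t/Mid: (5,5) (5,5)

             k        g
 p/Hi    (5,5)    (0,6)
p/Mid    (0,5)    (0,6)
 t/Hi    (5,5)    (5,5)
t/Mid    (5,5)    (5,5)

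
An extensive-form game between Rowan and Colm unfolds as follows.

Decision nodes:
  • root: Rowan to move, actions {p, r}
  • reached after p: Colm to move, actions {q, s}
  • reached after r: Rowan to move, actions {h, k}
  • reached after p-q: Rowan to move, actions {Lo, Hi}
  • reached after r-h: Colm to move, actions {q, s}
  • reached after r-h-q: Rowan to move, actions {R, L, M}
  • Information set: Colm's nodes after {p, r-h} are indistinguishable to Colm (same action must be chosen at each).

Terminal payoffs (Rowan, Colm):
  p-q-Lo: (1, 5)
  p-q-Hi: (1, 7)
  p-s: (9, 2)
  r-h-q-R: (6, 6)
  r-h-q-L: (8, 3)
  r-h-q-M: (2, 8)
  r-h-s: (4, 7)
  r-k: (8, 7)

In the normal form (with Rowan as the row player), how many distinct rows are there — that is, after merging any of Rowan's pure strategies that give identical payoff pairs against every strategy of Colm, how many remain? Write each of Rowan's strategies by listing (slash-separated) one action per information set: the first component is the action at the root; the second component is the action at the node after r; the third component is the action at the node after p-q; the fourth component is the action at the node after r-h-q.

Rowan has 24 pure strategies: p/h/Lo/R, p/h/Lo/L, p/h/Lo/M, p/h/Hi/R, p/h/Hi/L, p/h/Hi/M, p/k/Lo/R, p/k/Lo/L, p/k/Lo/M, p/k/Hi/R, p/k/Hi/L, p/k/Hi/M, r/h/Lo/R, r/h/Lo/L, r/h/Lo/M, r/h/Hi/R, r/h/Hi/L, r/h/Hi/M, r/k/Lo/R, r/k/Lo/L, r/k/Lo/M, r/k/Hi/R, r/k/Hi/L, r/k/Hi/M. Columns: q, s.
{p/h/Lo/R, p/h/Lo/L, p/h/Lo/M, p/k/Lo/R, p/k/Lo/L, p/k/Lo/M} → row (1,5) (9,2)
{p/h/Hi/R, p/h/Hi/L, p/h/Hi/M, p/k/Hi/R, p/k/Hi/L, p/k/Hi/M} → row (1,7) (9,2)
{r/h/Lo/R, r/h/Hi/R} → row (6,6) (4,7)
{r/h/Lo/L, r/h/Hi/L} → row (8,3) (4,7)
{r/h/Lo/M, r/h/Hi/M} → row (2,8) (4,7)
{r/k/Lo/R, r/k/Lo/L, r/k/Lo/M, r/k/Hi/R, r/k/Hi/L, r/k/Hi/M} → row (8,7) (8,7)
That's 6 distinct rows out of 24 strategies.

6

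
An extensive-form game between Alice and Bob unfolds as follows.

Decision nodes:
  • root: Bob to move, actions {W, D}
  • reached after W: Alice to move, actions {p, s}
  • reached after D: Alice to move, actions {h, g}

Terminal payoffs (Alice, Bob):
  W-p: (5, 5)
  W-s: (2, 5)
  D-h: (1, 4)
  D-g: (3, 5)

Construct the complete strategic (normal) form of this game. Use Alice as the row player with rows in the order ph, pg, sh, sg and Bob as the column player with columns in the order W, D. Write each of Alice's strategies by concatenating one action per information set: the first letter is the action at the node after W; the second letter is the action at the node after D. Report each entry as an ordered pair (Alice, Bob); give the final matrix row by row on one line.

Row ph: W→(5,5), D→(1,4)
Row pg: W→(5,5), D→(3,5)
Row sh: W→(2,5), D→(1,4)
Row sg: W→(2,5), D→(3,5)

ph: (5,5) (1,4) | pg: (5,5) (3,5) | sh: (2,5) (1,4) | sg: (2,5) (3,5)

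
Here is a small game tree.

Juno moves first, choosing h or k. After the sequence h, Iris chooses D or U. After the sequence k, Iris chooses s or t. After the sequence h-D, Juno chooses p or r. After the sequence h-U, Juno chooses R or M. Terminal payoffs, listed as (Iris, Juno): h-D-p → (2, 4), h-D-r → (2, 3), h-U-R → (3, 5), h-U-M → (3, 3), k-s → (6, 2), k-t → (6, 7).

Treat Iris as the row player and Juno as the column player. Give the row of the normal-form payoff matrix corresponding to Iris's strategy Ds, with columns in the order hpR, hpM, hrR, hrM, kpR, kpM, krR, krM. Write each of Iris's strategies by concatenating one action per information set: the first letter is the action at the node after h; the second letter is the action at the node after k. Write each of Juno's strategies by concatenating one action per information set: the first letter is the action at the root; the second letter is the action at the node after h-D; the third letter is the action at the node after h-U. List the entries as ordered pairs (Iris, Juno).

(2,4) (2,4) (2,3) (2,3) (6,2) (6,2) (6,2) (6,2)

vs hpR: Juno plays h → Iris plays D at [h] → Juno plays p at [h-D] → (2, 4)
vs hpM: Juno plays h → Iris plays D at [h] → Juno plays p at [h-D] → (2, 4)
vs hrR: Juno plays h → Iris plays D at [h] → Juno plays r at [h-D] → (2, 3)
vs hrM: Juno plays h → Iris plays D at [h] → Juno plays r at [h-D] → (2, 3)
vs kpR: Juno plays k → Iris plays s at [k] → (6, 2)
vs kpM: Juno plays k → Iris plays s at [k] → (6, 2)
vs krR: Juno plays k → Iris plays s at [k] → (6, 2)
vs krM: Juno plays k → Iris plays s at [k] → (6, 2)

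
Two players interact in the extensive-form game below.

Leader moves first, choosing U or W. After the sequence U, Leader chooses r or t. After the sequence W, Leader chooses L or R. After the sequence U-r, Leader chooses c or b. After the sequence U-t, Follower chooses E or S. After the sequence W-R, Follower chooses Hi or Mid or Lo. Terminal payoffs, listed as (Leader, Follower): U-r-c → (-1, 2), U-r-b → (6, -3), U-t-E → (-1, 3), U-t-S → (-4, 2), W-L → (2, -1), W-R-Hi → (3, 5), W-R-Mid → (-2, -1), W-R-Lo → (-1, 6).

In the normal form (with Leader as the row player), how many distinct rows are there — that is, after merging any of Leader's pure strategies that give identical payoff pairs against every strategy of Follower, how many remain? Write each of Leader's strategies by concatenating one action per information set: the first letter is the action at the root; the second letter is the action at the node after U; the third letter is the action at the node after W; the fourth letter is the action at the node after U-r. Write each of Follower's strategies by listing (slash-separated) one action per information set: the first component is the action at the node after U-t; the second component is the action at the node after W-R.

5

Leader has 16 pure strategies: UrLc, UrLb, UrRc, UrRb, UtLc, UtLb, UtRc, UtRb, WrLc, WrLb, WrRc, WrRb, WtLc, WtLb, WtRc, WtRb. Columns: E/Hi, E/Mid, E/Lo, S/Hi, S/Mid, S/Lo.
{UrLc, UrRc} → row (-1,2) (-1,2) (-1,2) (-1,2) (-1,2) (-1,2)
{UrLb, UrRb} → row (6,-3) (6,-3) (6,-3) (6,-3) (6,-3) (6,-3)
{UtLc, UtLb, UtRc, UtRb} → row (-1,3) (-1,3) (-1,3) (-4,2) (-4,2) (-4,2)
{WrLc, WrLb, WtLc, WtLb} → row (2,-1) (2,-1) (2,-1) (2,-1) (2,-1) (2,-1)
{WrRc, WrRb, WtRc, WtRb} → row (3,5) (-2,-1) (-1,6) (3,5) (-2,-1) (-1,6)
That's 5 distinct rows out of 16 strategies.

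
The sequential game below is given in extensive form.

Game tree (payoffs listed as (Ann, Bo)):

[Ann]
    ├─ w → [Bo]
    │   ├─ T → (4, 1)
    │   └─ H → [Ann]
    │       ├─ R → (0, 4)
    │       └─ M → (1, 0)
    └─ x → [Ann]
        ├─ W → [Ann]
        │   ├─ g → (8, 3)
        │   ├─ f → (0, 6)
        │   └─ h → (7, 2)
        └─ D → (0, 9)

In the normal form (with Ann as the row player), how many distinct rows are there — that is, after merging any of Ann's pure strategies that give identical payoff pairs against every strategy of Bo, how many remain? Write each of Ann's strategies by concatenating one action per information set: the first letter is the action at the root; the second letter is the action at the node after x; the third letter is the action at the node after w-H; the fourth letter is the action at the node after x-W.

6

Ann has 24 pure strategies: wWRg, wWRf, wWRh, wWMg, wWMf, wWMh, wDRg, wDRf, wDRh, wDMg, wDMf, wDMh, xWRg, xWRf, xWRh, xWMg, xWMf, xWMh, xDRg, xDRf, xDRh, xDMg, xDMf, xDMh. Columns: T, H.
{wWRg, wWRf, wWRh, wDRg, wDRf, wDRh} → row (4,1) (0,4)
{wWMg, wWMf, wWMh, wDMg, wDMf, wDMh} → row (4,1) (1,0)
{xWRg, xWMg} → row (8,3) (8,3)
{xWRf, xWMf} → row (0,6) (0,6)
{xWRh, xWMh} → row (7,2) (7,2)
{xDRg, xDRf, xDRh, xDMg, xDMf, xDMh} → row (0,9) (0,9)
That's 6 distinct rows out of 24 strategies.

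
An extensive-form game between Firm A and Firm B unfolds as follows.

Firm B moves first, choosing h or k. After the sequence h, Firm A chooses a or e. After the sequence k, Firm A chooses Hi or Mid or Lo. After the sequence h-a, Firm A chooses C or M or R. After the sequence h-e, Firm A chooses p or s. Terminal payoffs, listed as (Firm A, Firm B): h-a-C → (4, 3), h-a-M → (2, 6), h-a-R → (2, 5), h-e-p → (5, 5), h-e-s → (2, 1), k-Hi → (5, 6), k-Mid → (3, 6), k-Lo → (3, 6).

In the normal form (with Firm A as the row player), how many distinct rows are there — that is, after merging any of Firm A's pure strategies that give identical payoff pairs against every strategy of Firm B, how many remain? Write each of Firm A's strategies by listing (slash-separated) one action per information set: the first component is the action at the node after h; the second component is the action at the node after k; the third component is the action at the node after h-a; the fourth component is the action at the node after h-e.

Firm A has 36 pure strategies: a/Hi/C/p, a/Hi/C/s, a/Hi/M/p, a/Hi/M/s, a/Hi/R/p, a/Hi/R/s, a/Mid/C/p, a/Mid/C/s, a/Mid/M/p, a/Mid/M/s, a/Mid/R/p, a/Mid/R/s, a/Lo/C/p, a/Lo/C/s, a/Lo/M/p, a/Lo/M/s, a/Lo/R/p, a/Lo/R/s, e/Hi/C/p, e/Hi/C/s, e/Hi/M/p, e/Hi/M/s, e/Hi/R/p, e/Hi/R/s, e/Mid/C/p, e/Mid/C/s, e/Mid/M/p, e/Mid/M/s, e/Mid/R/p, e/Mid/R/s, e/Lo/C/p, e/Lo/C/s, e/Lo/M/p, e/Lo/M/s, e/Lo/R/p, e/Lo/R/s. Columns: h, k.
{a/Hi/C/p, a/Hi/C/s} → row (4,3) (5,6)
{a/Hi/M/p, a/Hi/M/s} → row (2,6) (5,6)
{a/Hi/R/p, a/Hi/R/s} → row (2,5) (5,6)
{a/Mid/C/p, a/Mid/C/s, a/Lo/C/p, a/Lo/C/s} → row (4,3) (3,6)
{a/Mid/M/p, a/Mid/M/s, a/Lo/M/p, a/Lo/M/s} → row (2,6) (3,6)
{a/Mid/R/p, a/Mid/R/s, a/Lo/R/p, a/Lo/R/s} → row (2,5) (3,6)
{e/Hi/C/p, e/Hi/M/p, e/Hi/R/p} → row (5,5) (5,6)
{e/Hi/C/s, e/Hi/M/s, e/Hi/R/s} → row (2,1) (5,6)
{e/Mid/C/p, e/Mid/M/p, e/Mid/R/p, e/Lo/C/p, e/Lo/M/p, e/Lo/R/p} → row (5,5) (3,6)
{e/Mid/C/s, e/Mid/M/s, e/Mid/R/s, e/Lo/C/s, e/Lo/M/s, e/Lo/R/s} → row (2,1) (3,6)
That's 10 distinct rows out of 36 strategies.

10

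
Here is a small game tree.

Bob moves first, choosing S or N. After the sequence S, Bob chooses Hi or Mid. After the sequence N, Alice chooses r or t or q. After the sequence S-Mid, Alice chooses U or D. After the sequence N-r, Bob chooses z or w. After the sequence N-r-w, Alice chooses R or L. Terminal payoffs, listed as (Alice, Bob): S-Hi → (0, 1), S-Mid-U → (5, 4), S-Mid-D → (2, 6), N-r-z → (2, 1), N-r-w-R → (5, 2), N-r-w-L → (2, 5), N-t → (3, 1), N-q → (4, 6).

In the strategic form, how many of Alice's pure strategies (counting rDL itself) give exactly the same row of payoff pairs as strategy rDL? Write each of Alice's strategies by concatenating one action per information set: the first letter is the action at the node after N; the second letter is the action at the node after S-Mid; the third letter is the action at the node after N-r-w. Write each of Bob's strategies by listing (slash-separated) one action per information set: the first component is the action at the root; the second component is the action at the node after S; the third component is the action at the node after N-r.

1

Row for rDL (columns S/Hi/z, S/Hi/w, S/Mid/z, S/Mid/w, N/Hi/z, N/Hi/w, N/Mid/z, N/Mid/w): (0,1) (0,1) (2,6) (2,6) (2,1) (2,5) (2,1) (2,5).
Every one of Alice's information sets is on the play path for some reply by Bob when Alice follows rDL.
Changing the action at any of them therefore changes at least one column, so only rDL itself gives this row.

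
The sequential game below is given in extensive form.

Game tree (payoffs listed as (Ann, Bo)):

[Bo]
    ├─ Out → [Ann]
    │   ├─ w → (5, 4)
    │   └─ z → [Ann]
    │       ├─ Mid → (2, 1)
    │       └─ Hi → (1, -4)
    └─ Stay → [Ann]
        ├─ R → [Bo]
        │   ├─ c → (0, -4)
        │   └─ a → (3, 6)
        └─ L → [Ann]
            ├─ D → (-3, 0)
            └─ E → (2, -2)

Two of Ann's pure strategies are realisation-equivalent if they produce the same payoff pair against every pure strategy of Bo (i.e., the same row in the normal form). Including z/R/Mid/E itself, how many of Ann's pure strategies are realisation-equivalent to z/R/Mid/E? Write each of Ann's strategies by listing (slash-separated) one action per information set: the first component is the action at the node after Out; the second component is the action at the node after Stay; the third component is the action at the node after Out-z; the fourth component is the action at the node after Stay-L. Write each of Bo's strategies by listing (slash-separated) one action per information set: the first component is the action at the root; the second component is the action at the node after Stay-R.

2

Row for z/R/Mid/E (columns Out/c, Out/a, Stay/c, Stay/a): (2,1) (2,1) (0,-4) (3,6).
Under z/R/Mid/E, Ann's choice at the node after Stay-L can never be reached regardless of what Bo does, so varying those choices leaves every outcome unchanged.
Holding the reachable choices fixed and varying the unreachable one freely already gives 2 equivalent strategies.
No other strategy reproduces this row, so those 2 are the full class: z/R/Mid/D, z/R/Mid/E.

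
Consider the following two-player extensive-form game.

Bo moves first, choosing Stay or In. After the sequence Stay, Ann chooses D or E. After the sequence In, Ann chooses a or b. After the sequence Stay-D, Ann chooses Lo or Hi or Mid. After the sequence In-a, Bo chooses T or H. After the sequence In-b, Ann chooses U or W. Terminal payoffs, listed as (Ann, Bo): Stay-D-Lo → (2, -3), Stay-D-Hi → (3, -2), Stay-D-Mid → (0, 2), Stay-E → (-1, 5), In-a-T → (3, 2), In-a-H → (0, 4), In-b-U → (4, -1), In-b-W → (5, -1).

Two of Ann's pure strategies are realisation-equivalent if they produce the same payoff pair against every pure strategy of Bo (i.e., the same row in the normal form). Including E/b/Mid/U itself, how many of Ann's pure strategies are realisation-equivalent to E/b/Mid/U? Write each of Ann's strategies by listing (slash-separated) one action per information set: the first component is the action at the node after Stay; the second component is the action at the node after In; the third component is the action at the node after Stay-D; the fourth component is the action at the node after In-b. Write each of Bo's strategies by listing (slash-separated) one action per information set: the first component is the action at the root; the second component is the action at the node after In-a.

Row for E/b/Mid/U (columns Stay/T, Stay/H, In/T, In/H): (-1,5) (-1,5) (4,-1) (4,-1).
Under E/b/Mid/U, Ann's choice at the node after Stay-D can never be reached regardless of what Bo does, so varying those choices leaves every outcome unchanged.
Holding the reachable choices fixed and varying the unreachable one freely already gives 3 equivalent strategies.
No other strategy reproduces this row, so those 3 are the full class: E/b/Lo/U, E/b/Hi/U, E/b/Mid/U.

3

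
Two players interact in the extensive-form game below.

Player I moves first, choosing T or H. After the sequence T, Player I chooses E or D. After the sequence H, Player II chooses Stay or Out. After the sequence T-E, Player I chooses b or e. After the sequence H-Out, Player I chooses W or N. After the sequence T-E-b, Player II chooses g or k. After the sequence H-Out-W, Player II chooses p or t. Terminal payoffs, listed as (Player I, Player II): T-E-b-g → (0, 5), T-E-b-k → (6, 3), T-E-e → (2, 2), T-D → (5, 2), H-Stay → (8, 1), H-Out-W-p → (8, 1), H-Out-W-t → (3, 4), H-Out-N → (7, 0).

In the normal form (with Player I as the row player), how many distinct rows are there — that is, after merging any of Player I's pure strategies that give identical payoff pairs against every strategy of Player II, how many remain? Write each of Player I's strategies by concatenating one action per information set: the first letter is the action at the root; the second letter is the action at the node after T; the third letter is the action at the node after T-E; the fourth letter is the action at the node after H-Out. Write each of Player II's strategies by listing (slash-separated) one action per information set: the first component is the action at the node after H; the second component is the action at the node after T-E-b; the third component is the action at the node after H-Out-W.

5

Player I has 16 pure strategies: TEbW, TEbN, TEeW, TEeN, TDbW, TDbN, TDeW, TDeN, HEbW, HEbN, HEeW, HEeN, HDbW, HDbN, HDeW, HDeN. Columns: Stay/g/p, Stay/g/t, Stay/k/p, Stay/k/t, Out/g/p, Out/g/t, Out/k/p, Out/k/t.
{TEbW, TEbN} → row (0,5) (0,5) (6,3) (6,3) (0,5) (0,5) (6,3) (6,3)
{TEeW, TEeN} → row (2,2) (2,2) (2,2) (2,2) (2,2) (2,2) (2,2) (2,2)
{TDbW, TDbN, TDeW, TDeN} → row (5,2) (5,2) (5,2) (5,2) (5,2) (5,2) (5,2) (5,2)
{HEbW, HEeW, HDbW, HDeW} → row (8,1) (8,1) (8,1) (8,1) (8,1) (3,4) (8,1) (3,4)
{HEbN, HEeN, HDbN, HDeN} → row (8,1) (8,1) (8,1) (8,1) (7,0) (7,0) (7,0) (7,0)
That's 5 distinct rows out of 16 strategies.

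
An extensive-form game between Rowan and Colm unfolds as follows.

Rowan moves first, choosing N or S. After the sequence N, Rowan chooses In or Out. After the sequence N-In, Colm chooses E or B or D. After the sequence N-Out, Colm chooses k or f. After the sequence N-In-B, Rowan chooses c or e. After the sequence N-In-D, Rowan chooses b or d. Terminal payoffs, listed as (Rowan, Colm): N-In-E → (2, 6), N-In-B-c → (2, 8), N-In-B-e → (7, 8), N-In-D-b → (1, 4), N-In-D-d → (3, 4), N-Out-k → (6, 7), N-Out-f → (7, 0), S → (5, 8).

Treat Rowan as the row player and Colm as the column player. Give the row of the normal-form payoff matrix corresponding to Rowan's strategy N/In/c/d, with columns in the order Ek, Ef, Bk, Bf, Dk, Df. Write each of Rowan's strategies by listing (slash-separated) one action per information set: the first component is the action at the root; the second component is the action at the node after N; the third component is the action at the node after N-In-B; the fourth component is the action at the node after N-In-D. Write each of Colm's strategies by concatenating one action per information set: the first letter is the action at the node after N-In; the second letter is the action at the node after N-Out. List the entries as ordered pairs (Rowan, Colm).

(2,6) (2,6) (2,8) (2,8) (3,4) (3,4)

vs Ek: Rowan plays N → Rowan plays In at [N] → Colm plays E at [N-In] → (2, 6)
vs Ef: Rowan plays N → Rowan plays In at [N] → Colm plays E at [N-In] → (2, 6)
vs Bk: Rowan plays N → Rowan plays In at [N] → Colm plays B at [N-In] → Rowan plays c at [N-In-B] → (2, 8)
vs Bf: Rowan plays N → Rowan plays In at [N] → Colm plays B at [N-In] → Rowan plays c at [N-In-B] → (2, 8)
vs Dk: Rowan plays N → Rowan plays In at [N] → Colm plays D at [N-In] → Rowan plays d at [N-In-D] → (3, 4)
vs Df: Rowan plays N → Rowan plays In at [N] → Colm plays D at [N-In] → Rowan plays d at [N-In-D] → (3, 4)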